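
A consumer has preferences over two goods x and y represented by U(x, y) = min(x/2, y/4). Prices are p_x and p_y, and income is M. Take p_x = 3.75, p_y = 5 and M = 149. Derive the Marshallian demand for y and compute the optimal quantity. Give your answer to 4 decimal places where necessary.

With perfect complements, no substitution: consume in ratio x:y = 2:4.
Budget: p_x·x + p_y·2·x = M, so (2·p_x + 4·p_y)·x = 2·M.
Demand: x*(p_x,p_y,M) = 2·M/(2·p_x + 4·p_y), y* = 4·M/(2·p_x + 4·p_y).
Here 2·3.75 + 4·5 = 27.5, giving y* = 21.6727.

y* = 21.6727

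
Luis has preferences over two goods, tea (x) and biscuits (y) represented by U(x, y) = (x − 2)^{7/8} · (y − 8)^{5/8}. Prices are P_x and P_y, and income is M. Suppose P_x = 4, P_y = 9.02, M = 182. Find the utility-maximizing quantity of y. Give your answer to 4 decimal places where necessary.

MRS = (7/5)·(y−8)/(x−2). Tangency with P_x/P_y gives y−8 = (5/7)·(P_x/P_y)·(x−2).
After buying the subsistence bundle (2, 8), a share 7/12 of the remaining income goes to x: x* = 2 + 7/12·(M − 2P_x − 8P_y)/P_x.
Discretionary income = 182 − 2·4 − 8·9.02 = 101.84; y* = 8 + 5/12·101.84/9.02 = 12.7044.

y* = 12.7044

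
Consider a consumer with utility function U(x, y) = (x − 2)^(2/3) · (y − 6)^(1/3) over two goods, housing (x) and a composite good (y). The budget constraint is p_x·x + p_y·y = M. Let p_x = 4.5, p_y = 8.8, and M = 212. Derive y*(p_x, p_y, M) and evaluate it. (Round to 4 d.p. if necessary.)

y* = 11.6894

Let x' = x−2, y' = y−6. MRS = 2·y'/x' = p_x/p_y.
Substituting into the budget: x* = 2 + 2/3·(M − 2·p_x − 6·p_y)/p_x, and y* = 6 + 1/3·(…)/p_y.
Discretionary income = 212 − 2·4.5 − 6·8.8 = 150.2; y* = 6 + 1/3·150.2/8.8 = 11.6894.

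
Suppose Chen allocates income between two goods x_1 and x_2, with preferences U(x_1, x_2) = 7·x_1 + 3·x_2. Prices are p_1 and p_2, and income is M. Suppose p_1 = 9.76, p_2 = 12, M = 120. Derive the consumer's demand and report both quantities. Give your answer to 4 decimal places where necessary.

x_1* = 12.2951, x_2* = 0

Perfect substitutes: compare marginal utility per dollar. 7/p_1 vs 3/p_2 → 0.7172 vs 0.25.
x_1 gives more utility per dollar, so spend all income on x_1: x_1* = M/p_1, x_2* = 0.
Numerically: x_1* = 12.2951, x_2* = 0.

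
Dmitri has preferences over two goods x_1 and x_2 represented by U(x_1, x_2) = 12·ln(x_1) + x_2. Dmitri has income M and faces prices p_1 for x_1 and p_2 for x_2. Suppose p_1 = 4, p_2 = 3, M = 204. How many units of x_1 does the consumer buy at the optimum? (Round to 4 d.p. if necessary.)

So x_1*(p_1,p_2) = 12·p_2/p_1, independent of income; and x_2* = (M − 12·p_2)/p_2.
At the given prices: x_1* = 12·3/4 = 9.

x_1* = 9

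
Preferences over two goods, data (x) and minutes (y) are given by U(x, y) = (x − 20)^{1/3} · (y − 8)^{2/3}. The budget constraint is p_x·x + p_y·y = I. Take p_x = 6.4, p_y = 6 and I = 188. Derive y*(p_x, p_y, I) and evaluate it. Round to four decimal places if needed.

After buying the subsistence bundle (20, 8), a share 1/3 of the remaining income goes to x: x* = 20 + 1/3·(I − 20p_x − 8p_y)/p_x.
Discretionary income = 188 − 20·6.4 − 8·6 = 12; y* = 8 + 2/3·12/6 = 9.3333.

y* = 9.3333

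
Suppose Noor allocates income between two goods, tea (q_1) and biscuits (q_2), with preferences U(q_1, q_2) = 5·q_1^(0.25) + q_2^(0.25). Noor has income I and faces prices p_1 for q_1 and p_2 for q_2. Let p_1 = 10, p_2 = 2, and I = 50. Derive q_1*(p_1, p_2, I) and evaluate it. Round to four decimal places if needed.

From the CES first-order condition, 5·(q_2/q_1)^(0.75) = p_1/p_2.
Solve for the ratio: q_2/q_1 = [(1/5)·p_1/p_2]^(4/3).
Substitute q_2 = (q_2/q_1)·q_1 into the budget: q_1* = I/(p_1 + p_2·(q_2/q_1)).
Numerically q_2/q_1 = 1, so q_1* = 50/(10 + 2·1) = 4.1667.

q_1* = 4.1667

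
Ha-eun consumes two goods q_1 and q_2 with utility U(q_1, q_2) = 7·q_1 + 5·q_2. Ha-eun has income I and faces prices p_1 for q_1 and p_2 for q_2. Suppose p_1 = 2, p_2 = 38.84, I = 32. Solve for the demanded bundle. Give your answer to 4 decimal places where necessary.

Numerically: q_1* = 16, q_2* = 0.

q_1* = 16, q_2* = 0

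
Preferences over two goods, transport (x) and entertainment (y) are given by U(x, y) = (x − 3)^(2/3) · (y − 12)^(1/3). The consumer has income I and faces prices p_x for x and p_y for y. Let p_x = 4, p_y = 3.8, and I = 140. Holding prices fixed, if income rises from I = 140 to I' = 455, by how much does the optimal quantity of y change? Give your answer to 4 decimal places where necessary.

Δy* = 27.6316

MRS = 2·(y−12)/(x−3). Tangency with p_x/p_y gives y−12 = (1/2)·(p_x/p_y)·(x−3).
After buying the subsistence bundle (3, 12), a share 2/3 of the remaining income goes to x: x* = 3 + 2/3·(I − 3p_x − 12p_y)/p_x.
Discretionary income = 140 − 3·4 − 12·3.8 = 82.4; y* = 12 + 1/3·82.4/3.8 = 19.2281.
At I' = 455: y* = 46.8596. Change: 46.8596 − 19.2281 = 27.6316.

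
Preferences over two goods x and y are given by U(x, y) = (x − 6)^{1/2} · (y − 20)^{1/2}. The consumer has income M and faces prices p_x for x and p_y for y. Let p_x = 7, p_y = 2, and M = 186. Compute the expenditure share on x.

MRS = (y−20)/(x−6). Tangency with p_x/p_y gives y−20 = (p_x/p_y)·(x−6).
Substituting into the budget: x* = 6 + 0.5·(M − 6·p_x − 20·p_y)/p_x, and y* = 20 + 0.5·(…)/p_y.
Discretionary income = 186 − 6·7 − 20·2 = 104; x* = 6 + 0.5·104/7 = 13.4286; y* = 20 + 0.5·104/2 = 46.
Expenditure on x: 7·13.4286 = 94; share = 0.5054.

share on x = 0.5054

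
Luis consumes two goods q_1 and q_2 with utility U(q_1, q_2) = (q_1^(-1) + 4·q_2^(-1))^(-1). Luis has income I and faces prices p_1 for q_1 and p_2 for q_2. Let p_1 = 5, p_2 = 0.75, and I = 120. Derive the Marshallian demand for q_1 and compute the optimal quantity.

Numerically q_2/q_1 = 5.163978, so q_1* = 120/(5 + 0.75·5.163978) = 13.5242.

q_1* = 13.5242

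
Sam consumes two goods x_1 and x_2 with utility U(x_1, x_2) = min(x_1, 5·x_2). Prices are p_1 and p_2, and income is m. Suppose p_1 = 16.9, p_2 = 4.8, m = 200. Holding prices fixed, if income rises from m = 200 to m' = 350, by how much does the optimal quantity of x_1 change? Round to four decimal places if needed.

Leontief preferences: the optimum is at the kink where x_1/5 = x_2/1, i.e. x_2 = (1/5)·x_1.
Budget: p_1·x_1 + p_2·(1/5)·x_1 = m, so (5·p_1 + p_2)·x_1 = 5·m.
Demand: x_1*(p_1,p_2,m) = 5·m/(5·p_1 + p_2), x_2* = m/(5·p_1 + p_2).
Here 5·16.9 + 4.8 = 89.3, giving x_1* = 11.1982.
At m' = 350: x_1* = 19.5969. Change: 19.5969 − 11.1982 = 8.3987.

Δx_1* = 8.3987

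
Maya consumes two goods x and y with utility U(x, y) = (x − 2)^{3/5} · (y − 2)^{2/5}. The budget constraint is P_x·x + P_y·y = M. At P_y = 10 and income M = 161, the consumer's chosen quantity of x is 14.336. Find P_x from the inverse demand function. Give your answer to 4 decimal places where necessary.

Let x' = x−2, y' = y−2. MRS = (3/2)·y'/x' = P_x/P_y.
After buying the subsistence bundle (2, 2), a share 0.6 of the remaining income goes to x: x* = 2 + 0.6·(M − 2P_x − 2P_y)/P_x.
Set x* = 14.336 in the demand function and solve for P_x: P_x = 6.25.

P_x = 6.25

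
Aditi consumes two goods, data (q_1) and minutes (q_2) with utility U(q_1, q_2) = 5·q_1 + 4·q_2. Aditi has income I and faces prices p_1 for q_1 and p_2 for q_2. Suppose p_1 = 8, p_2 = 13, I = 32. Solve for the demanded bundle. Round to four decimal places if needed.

Perfect substitutes: compare marginal utility per dollar. 5/p_1 vs 4/p_2 → 0.625 vs 0.3077.
q_1 gives more utility per dollar, so spend all income on q_1: q_1* = I/p_1, q_2* = 0.
Numerically: q_1* = 4, q_2* = 0.

q_1* = 4, q_2* = 0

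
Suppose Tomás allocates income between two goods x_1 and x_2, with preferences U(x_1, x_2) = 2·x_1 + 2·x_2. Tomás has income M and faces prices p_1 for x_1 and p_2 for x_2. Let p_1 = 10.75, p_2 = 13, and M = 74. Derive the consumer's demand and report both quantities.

x_1* = 6.8837, x_2* = 0

Perfect substitutes: compare marginal utility per dollar. 2/p_1 vs 2/p_2 → 0.186 vs 0.1538.
x_1 gives more utility per dollar, so spend all income on x_1: x_1* = M/p_1, x_2* = 0.
Numerically: x_1* = 6.8837, x_2* = 0.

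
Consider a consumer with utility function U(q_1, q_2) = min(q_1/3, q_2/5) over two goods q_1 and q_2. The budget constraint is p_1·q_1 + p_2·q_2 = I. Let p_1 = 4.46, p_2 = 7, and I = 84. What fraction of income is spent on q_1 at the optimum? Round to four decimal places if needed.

share on q_1 = 0.2766

Leontief preferences: the optimum is at the kink where q_1/3 = q_2/5, i.e. q_2 = (5/3)·q_1.
Budget: p_1·q_1 + p_2·(5/3)·q_1 = I, so (3·p_1 + 5·p_2)·q_1 = 3·I.
Demand: q_1*(p_1,p_2,I) = 3·I/(3·p_1 + 5·p_2), q_2* = 5·I/(3·p_1 + 5·p_2).
Here 3·4.46 + 5·7 = 48.38, giving q_1* = 5.2088 and q_2* = 8.6813.
Expenditure on q_1: 4.46·5.2088 = 23.2311; share = 0.2766.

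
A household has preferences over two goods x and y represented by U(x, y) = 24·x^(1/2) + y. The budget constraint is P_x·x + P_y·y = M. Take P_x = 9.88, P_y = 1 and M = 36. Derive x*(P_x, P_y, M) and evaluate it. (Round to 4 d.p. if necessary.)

Thus x* = (12·P_y/P_x)² — independent of M — with the rest of income spent on y.
Plugging in: x* = (12·1/9.88)² = 1.4752.

x* = 1.4752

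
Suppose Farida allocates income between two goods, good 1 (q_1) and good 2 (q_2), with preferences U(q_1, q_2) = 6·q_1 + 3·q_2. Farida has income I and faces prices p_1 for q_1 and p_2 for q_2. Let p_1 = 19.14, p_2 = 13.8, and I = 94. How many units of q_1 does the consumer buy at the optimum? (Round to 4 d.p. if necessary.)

q_1* = 4.9112

Linear utility — the consumer picks whichever good has higher MU/price: 6/19.14 = 0.3135 vs 3/13.8 = 0.2174.
q_1 gives more utility per dollar, so spend all income on q_1: q_1* = I/p_1, q_2* = 0.
Numerically: q_1* = 4.9112, q_2* = 0.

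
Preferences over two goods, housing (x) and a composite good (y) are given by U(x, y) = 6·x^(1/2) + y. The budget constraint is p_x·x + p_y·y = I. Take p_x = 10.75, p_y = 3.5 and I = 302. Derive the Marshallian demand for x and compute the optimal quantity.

Set MRS = p_x/p_y: 3·x^(−1/2) = p_x/p_y.
Solve: √x = 3·p_y/p_x, so x*(p_x,p_y) = (3·p_y/p_x)², and y* = (I − p_x·x*)/p_y.
Plugging in: x* = (3·3.5/10.75)² = 0.954.

x* = 0.954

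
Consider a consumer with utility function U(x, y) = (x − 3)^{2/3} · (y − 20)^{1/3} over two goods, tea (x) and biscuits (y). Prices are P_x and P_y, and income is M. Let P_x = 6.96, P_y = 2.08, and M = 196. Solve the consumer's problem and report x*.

x* = 15.7893

MRS = 2·(y−20)/(x−3). Tangency with P_x/P_y gives y−20 = (1/2)·(P_x/P_y)·(x−3).
Substituting into the budget: x* = 3 + 2/3·(M − 3·P_x − 20·P_y)/P_x, and y* = 20 + 1/3·(…)/P_y.
Discretionary income = 196 − 3·6.96 − 20·2.08 = 133.52; x* = 3 + 2/3·133.52/6.96 = 15.7893.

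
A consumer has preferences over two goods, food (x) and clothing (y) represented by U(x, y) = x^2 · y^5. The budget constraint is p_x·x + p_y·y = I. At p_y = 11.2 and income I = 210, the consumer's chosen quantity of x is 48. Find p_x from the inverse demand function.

p_x = 1.25

Tangency: MRS = (2/5)·y/x = p_x/p_y.
So 2·p_y·y = 5·p_x·x; combined with the budget, a share 2/7 of income goes to x.
Demand: x*(p_x,p_y,I) = 2/7·I/p_x and y* = 5/7·I/p_y.
Set x* = 48 in the demand function and solve for p_x: p_x = 1.25.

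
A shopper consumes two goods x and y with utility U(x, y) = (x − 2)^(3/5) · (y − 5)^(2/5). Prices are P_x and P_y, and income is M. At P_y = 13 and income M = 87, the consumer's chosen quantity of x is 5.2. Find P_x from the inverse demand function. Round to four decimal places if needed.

This is Cobb-Douglas in (x−2, y−5): tangency gives 0.6·P_y·(y−5) = 0.4·P_x·(x−2).
After buying the subsistence bundle (2, 5), a share 0.6 of the remaining income goes to x: x* = 2 + 0.6·(M − 2P_x − 5P_y)/P_x.
Set x* = 5.2 in the demand function and solve for P_x: P_x = 3.

P_x = 3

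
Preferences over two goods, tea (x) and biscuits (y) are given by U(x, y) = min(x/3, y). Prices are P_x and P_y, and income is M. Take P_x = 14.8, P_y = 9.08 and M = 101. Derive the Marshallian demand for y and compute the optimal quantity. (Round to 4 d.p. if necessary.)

y* = 1.8886

With perfect complements, no substitution: consume in ratio x:y = 3:1.
Budget: P_x·x + P_y·(1/3)·x = M, so (3·P_x + P_y)·x = 3·M.
Demand: x*(P_x,P_y,M) = 3·M/(3·P_x + P_y), y* = M/(3·P_x + P_y).
Here 3·14.8 + 9.08 = 53.48, giving y* = 1.8886.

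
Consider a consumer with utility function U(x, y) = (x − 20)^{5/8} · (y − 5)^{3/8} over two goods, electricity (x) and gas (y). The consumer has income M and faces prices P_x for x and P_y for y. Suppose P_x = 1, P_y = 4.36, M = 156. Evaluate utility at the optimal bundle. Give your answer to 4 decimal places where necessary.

V = 33.927

After buying the subsistence bundle (20, 5), a share 0.625 of the remaining income goes to x: x* = 20 + 0.625·(M − 20P_x − 5P_y)/P_x.
Discretionary income = 156 − 20·1 − 5·4.36 = 114.2; x* = 20 + 0.625·114.2/1 = 91.375; y* = 5 + 0.375·114.2/4.36 = 14.8222.
Utility at the optimum: U(91.375, 14.8222) = 33.927.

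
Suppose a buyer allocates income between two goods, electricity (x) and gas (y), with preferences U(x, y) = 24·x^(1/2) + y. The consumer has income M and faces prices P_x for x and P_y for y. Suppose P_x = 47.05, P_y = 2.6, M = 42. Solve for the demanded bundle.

Utility is quasi-linear in y; the FOC for x is 12/√x = P_x/P_y.
Solve: √x = 12·P_y/P_x, so x*(P_x,P_y) = (12·P_y/P_x)², and y* = (M − P_x·x*)/P_y.
Plugging in: x* = (12·2.6/47.05)² = 0.4397, y* = 8.1964.

x* = 0.4397, y* = 8.1964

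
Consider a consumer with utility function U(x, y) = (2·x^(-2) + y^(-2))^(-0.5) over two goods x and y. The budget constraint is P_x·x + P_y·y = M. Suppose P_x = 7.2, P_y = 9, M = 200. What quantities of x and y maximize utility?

With the ratio pinned down, the budget gives x* = M/(P_x + P_y·(y/x)) and y* = (y/x)·x*.
Numerically y/x = 0.736806, so x* = 200/(7.2 + 9·0.736806) = 14.46 and y* = 0.736806·14.46 = 10.6542.

x* = 14.46, y* = 10.6542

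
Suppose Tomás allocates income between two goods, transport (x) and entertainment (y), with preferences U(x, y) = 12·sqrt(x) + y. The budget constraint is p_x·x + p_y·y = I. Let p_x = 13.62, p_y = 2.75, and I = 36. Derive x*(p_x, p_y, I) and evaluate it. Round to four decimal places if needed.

x* = 1.4676

Set MRS = p_x/p_y: 6·x^(−1/2) = p_x/p_y.
Solve: √x = 6·p_y/p_x, so x*(p_x,p_y) = (6·p_y/p_x)², and y* = (I − p_x·x*)/p_y.
Plugging in: x* = (6·2.75/13.62)² = 1.4676.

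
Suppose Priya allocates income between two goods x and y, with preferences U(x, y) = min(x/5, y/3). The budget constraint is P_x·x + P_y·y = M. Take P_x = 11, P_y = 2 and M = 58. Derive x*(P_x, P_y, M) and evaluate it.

With perfect complements, no substitution: consume in ratio x:y = 5:3.
Budget: P_x·x + P_y·(3/5)·x = M, so (5·P_x + 3·P_y)·x = 5·M.
Demand: x*(P_x,P_y,M) = 5·M/(5·P_x + 3·P_y), y* = 3·M/(5·P_x + 3·P_y).
Here 5·11 + 3·2 = 61, giving x* = 4.7541.

x* = 4.7541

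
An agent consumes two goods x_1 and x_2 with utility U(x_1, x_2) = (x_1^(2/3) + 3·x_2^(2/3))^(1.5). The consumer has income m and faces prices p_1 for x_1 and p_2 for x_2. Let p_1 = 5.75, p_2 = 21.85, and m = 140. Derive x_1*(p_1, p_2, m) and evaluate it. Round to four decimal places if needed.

x_1* = 8.4841

With the ratio pinned down, the budget gives x_1* = m/(p_1 + p_2·(x_2/x_1)) and x_2* = (x_2/x_1)·x_1*.
Numerically x_2/x_1 = 0.492054, so x_1* = 140/(5.75 + 21.85·0.492054) = 8.4841.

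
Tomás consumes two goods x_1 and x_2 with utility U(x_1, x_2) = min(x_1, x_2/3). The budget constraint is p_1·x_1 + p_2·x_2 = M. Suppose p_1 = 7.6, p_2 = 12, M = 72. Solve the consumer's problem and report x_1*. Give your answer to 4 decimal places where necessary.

Demand: x_1*(p_1,p_2,M) = M/(p_1 + 3·p_2), x_2* = 3·M/(p_1 + 3·p_2).
Here 7.6 + 3·12 = 43.6, giving x_1* = 1.6514.

x_1* = 1.6514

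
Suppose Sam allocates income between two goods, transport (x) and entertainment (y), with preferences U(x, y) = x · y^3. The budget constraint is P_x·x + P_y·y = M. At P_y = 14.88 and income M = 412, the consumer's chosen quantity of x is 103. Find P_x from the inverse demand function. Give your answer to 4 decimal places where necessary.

P_x = 1

The MRS is (1/3)·y/x. Set MRS = P_x/P_y.
Rearranging, P_y·y = 3·P_x·x. Substituting into the budget gives P_x·x·(1 + 3) = M.
Demand: x*(P_x,P_y,M) = 0.25·M/P_x and y* = 0.75·M/P_y.
Set x* = 103 in the demand function and solve for P_x: P_x = 1.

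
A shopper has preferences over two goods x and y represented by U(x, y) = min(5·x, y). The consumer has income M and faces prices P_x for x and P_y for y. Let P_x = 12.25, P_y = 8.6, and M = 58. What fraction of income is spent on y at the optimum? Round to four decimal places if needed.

share on y = 0.7783

Here 12.25 + 5·8.6 = 55.25, giving x* = 1.0498 and y* = 5.2489.
Expenditure on y: 8.6·5.2489 = 45.1403; share = 0.7783.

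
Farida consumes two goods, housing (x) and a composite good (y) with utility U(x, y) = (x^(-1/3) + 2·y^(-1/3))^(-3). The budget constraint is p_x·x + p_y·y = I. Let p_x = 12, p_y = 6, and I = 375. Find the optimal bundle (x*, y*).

x* = 12.9442, y* = 36.6117

Numerically y/x = 2.828427, so x* = 375/(12 + 6·2.828427) = 12.9442 and y* = 2.828427·12.9442 = 36.6117.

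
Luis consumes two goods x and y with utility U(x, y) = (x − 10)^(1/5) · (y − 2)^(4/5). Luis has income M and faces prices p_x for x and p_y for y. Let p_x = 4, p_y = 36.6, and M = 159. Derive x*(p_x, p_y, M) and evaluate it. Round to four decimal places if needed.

MRS = (1/4)·(y−2)/(x−10). Tangency with p_x/p_y gives y−2 = 4·(p_x/p_y)·(x−10).
Substituting into the budget: x* = 10 + 0.2·(M − 10·p_x − 2·p_y)/p_x, and y* = 2 + 0.8·(…)/p_y.
Discretionary income = 159 − 10·4 − 2·36.6 = 45.8; x* = 10 + 0.2·45.8/4 = 12.29.

x* = 12.29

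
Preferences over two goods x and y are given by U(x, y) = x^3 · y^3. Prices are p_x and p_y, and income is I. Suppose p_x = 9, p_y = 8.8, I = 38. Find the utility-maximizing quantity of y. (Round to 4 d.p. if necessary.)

MU_x/MU_y = (3·y)/(3·x); tangency sets this equal to p_x/p_y.
So 3·p_y·y = 3·p_x·x; combined with the budget, a share 0.5 of income goes to x.
Demand: x*(p_x,p_y,I) = 0.5·I/p_x and y* = 0.5·I/p_y.
At p_x=9, p_y=8.8, I=38: y* = 0.5·38/8.8 = 2.1591.

y* = 2.1591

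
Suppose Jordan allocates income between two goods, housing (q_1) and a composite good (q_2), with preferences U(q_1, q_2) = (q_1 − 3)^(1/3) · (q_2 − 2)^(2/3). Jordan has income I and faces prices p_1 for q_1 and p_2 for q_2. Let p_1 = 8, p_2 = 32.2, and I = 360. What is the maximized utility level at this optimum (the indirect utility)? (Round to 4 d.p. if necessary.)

Substituting into the budget: q_1* = 3 + 1/3·(I − 3·p_1 − 2·p_2)/p_1, and q_2* = 2 + 2/3·(…)/p_2.
Discretionary income = 360 − 3·8 − 2·32.2 = 271.6; q_1* = 3 + 1/3·271.6/8 = 14.3167; q_2* = 2 + 2/3·271.6/32.2 = 7.6232.
Utility at the optimum: U(14.3167, 7.6232) = 7.0995.

V = 7.0995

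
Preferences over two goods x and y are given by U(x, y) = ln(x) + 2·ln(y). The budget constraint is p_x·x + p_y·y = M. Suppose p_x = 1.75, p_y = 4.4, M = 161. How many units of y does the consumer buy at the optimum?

Demand: x*(p_x,p_y,M) = 1/3·M/p_x and y* = 2/3·M/p_y.
At p_x=1.75, p_y=4.4, M=161: y* = 2/3·161/4.4 = 24.3939.

y* = 24.3939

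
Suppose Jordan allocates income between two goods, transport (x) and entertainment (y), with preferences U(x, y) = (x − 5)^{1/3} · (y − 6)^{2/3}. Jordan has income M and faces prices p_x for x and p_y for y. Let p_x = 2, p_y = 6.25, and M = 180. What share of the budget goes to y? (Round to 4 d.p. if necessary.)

Let x' = x−5, y' = y−6. MRS = (1/2)·y'/x' = p_x/p_y.
After buying the subsistence bundle (5, 6), a share 1/3 of the remaining income goes to x: x* = 5 + 1/3·(M − 5p_x − 6p_y)/p_x.
Discretionary income = 180 − 5·2 − 6·6.25 = 132.5; x* = 5 + 1/3·132.5/2 = 27.0833; y* = 6 + 2/3·132.5/6.25 = 20.1333.
Expenditure on y: 6.25·20.1333 = 125.8333; share = 0.6991.

share on y = 0.6991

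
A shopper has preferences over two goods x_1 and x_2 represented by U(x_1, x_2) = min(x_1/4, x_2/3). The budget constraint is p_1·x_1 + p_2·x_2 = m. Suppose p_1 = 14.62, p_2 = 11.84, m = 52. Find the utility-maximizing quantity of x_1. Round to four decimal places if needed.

Demand: x_1*(p_1,p_2,m) = 4·m/(4·p_1 + 3·p_2), x_2* = 3·m/(4·p_1 + 3·p_2).
Here 4·14.62 + 3·11.84 = 94, giving x_1* = 2.2128.

x_1* = 2.2128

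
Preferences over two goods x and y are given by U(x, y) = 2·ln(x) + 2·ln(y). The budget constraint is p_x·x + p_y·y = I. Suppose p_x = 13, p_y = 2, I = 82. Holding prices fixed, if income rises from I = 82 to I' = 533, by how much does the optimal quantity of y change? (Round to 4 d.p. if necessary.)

Δy* = 112.75

The MRS is y/x. Set MRS = p_x/p_y.
So 2·p_y·y = 2·p_x·x; combined with the budget, a share 0.5 of income goes to x.
Demand: x*(p_x,p_y,I) = 0.5·I/p_x and y* = 0.5·I/p_y.
At p_x=13, p_y=2, I=82: y* = 0.5·82/2 = 20.5.
At I' = 533: y* = 133.25. Change: 133.25 − 20.5 = 112.75.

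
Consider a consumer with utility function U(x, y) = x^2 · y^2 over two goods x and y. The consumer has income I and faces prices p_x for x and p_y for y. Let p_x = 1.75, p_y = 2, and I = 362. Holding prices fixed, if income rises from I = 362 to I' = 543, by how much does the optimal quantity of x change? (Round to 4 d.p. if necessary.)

Δx* = 51.7143

MU_x/MU_y = (2·y)/(2·x); tangency sets this equal to p_x/p_y.
Rearranging, p_y·y = p_x·x. Substituting into the budget gives p_x·x·(1 + 1) = I.
Demand: x*(p_x,p_y,I) = 0.5·I/p_x and y* = 0.5·I/p_y.
At p_x=1.75, p_y=2, I=362: x* = 0.5·362/1.75 = 103.4286.
At I' = 543: x* = 155.1429. Change: 155.1429 − 103.4286 = 51.7143.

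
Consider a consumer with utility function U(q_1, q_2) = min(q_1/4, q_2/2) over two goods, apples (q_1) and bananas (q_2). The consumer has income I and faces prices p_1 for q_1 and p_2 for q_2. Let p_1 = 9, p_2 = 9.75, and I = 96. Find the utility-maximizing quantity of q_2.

Demand: q_1*(p_1,p_2,I) = 4·I/(4·p_1 + 2·p_2), q_2* = 2·I/(4·p_1 + 2·p_2).
Here 4·9 + 2·9.75 = 55.5, giving q_2* = 3.4595.

q_2* = 3.4595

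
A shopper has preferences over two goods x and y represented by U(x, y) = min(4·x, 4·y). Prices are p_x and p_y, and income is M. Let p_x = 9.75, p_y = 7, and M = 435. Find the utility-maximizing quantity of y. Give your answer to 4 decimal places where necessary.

y* = 25.9701

Leontief preferences: the optimum is at the kink where x/4 = y/4, i.e. y = x.
Budget: p_x·x + p_y·x = M, so (4·p_x + 4·p_y)·x = 4·M.
Demand: x*(p_x,p_y,M) = 4·M/(4·p_x + 4·p_y), y* = 4·M/(4·p_x + 4·p_y).
Here 4·9.75 + 4·7 = 67, giving y* = 25.9701.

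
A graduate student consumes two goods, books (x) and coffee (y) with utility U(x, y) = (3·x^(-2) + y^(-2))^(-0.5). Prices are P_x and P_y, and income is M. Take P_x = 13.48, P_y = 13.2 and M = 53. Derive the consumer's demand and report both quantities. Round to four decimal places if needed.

x* = 2.3351, y* = 1.6305

Substitute y = (y/x)·x into the budget: x* = M/(P_x + P_y·(y/x)).
Numerically y/x = 0.69823, so x* = 53/(13.48 + 13.2·0.69823) = 2.3351 and y* = 0.69823·2.3351 = 1.6305.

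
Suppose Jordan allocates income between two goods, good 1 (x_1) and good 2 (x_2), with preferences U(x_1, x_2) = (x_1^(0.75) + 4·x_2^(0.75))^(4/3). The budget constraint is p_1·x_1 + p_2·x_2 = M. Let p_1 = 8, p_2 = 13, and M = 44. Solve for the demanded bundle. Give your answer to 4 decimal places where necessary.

x_1* = 0.0907, x_2* = 3.3288

From the CES first-order condition, (1/4)·(x_2/x_1)^(0.25) = p_1/p_2.
Solve for the ratio: x_2/x_1 = [4·p_1/p_2]^(4).
With the ratio pinned down, the budget gives x_1* = M/(p_1 + p_2·(x_2/x_1)) and x_2* = (x_2/x_1)·x_1*.
Numerically x_2/x_1 = 36.71356, so x_1* = 44/(8 + 13·36.71356) = 0.0907 and x_2* = 36.71356·0.0907 = 3.3288.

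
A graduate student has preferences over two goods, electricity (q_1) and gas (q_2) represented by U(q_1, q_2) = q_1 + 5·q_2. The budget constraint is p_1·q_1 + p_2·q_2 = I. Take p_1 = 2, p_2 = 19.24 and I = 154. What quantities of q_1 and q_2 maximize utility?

Perfect substitutes: compare marginal utility per dollar. 1/p_1 vs 5/p_2 → 0.5 vs 0.2599.
q_1 gives more utility per dollar, so spend all income on q_1: q_1* = I/p_1, q_2* = 0.
Numerically: q_1* = 77, q_2* = 0.

q_1* = 77, q_2* = 0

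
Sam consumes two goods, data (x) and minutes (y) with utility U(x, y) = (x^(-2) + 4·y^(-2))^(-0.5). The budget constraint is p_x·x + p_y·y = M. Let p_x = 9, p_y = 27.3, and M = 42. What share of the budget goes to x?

MU_x ∝ x^(-3), MU_y ∝ 4·y^(-3), so MRS = (1/4)·(y/x)^(3) = p_x/p_y.
Hence y/x = (4·p_x/p_y)^(1/(3)), i.e. raised to the 1/3 power.
With the ratio pinned down, the budget gives x* = M/(p_x + p_y·(y/x)) and y* = (y/x)·x*.
Numerically y/x = 1.096596, so x* = 42/(9 + 27.3·1.096596) = 1.0787 and y* = 1.096596·1.0787 = 1.1829.
Expenditure on x: 9·1.0787 = 9.708; share = 0.2311.

share on x = 0.2311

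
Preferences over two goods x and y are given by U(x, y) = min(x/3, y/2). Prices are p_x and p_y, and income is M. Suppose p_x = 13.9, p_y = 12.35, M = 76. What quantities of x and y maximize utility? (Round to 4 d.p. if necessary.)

With perfect complements, no substitution: consume in ratio x:y = 3:2.
Budget: p_x·x + p_y·(2/3)·x = M, so (3·p_x + 2·p_y)·x = 3·M.
Demand: x*(p_x,p_y,M) = 3·M/(3·p_x + 2·p_y), y* = 2·M/(3·p_x + 2·p_y).
Here 3·13.9 + 2·12.35 = 66.4, giving x* = 3.4337 and y* = 2.2892.

x* = 3.4337, y* = 2.2892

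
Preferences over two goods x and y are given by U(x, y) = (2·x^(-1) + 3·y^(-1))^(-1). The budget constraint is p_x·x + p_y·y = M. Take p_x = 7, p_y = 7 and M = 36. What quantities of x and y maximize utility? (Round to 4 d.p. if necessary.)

x* = 2.3117, y* = 2.8312

From the CES first-order condition, (2/3)·(y/x)^(2) = p_x/p_y.
Hence y/x = ((3/2)·p_x/p_y)^(1/(2)), i.e. raised to the 0.5 power.
Substitute y = (y/x)·x into the budget: x* = M/(p_x + p_y·(y/x)).
Numerically y/x = 1.224745, so x* = 36/(7 + 7·1.224745) = 2.3117 and y* = 1.224745·2.3117 = 2.8312.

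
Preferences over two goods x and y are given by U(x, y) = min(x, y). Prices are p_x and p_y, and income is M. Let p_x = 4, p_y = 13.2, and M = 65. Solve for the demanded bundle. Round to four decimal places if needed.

Demand: x*(p_x,p_y,M) = M/(p_x + p_y), y* = M/(p_x + p_y).
Here 4 + 13.2 = 17.2, giving x* = 3.7791 and y* = 3.7791.

x* = 3.7791, y* = 3.7791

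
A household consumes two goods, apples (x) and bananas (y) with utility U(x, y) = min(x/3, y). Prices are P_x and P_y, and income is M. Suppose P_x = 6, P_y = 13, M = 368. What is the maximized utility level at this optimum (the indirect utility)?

V = 11.871

Leontief preferences: the optimum is at the kink where x/3 = y/1, i.e. y = (1/3)·x.
Budget: P_x·x + P_y·(1/3)·x = M, so (3·P_x + P_y)·x = 3·M.
Demand: x*(P_x,P_y,M) = 3·M/(3·P_x + P_y), y* = M/(3·P_x + P_y).
Here 3·6 + 13 = 31, giving x* = 35.6129 and y* = 11.871.
Utility at the optimum: U(35.6129, 11.871) = 11.871.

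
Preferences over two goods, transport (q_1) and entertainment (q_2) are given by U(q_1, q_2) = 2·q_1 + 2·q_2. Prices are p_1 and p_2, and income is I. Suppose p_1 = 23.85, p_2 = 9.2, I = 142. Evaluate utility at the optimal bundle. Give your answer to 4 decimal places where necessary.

Perfect substitutes: compare marginal utility per dollar. 2/p_1 vs 2/p_2 → 0.0839 vs 0.2174.
q_2 gives more utility per dollar, so spend all income on q_2: q_2* = I/p_2, q_1* = 0.
Numerically: q_1* = 0, q_2* = 15.4348.
Utility at the optimum: U(0, 15.4348) = 30.8696.

V = 30.8696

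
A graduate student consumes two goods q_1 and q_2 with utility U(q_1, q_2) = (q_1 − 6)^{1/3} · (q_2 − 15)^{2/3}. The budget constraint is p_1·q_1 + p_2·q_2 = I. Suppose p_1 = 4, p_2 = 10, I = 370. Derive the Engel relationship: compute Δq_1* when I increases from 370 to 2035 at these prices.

MRS = (1/2)·(q_2−15)/(q_1−6). Tangency with p_1/p_2 gives q_2−15 = 2·(p_1/p_2)·(q_1−6).
Substituting into the budget: q_1* = 6 + 1/3·(I − 6·p_1 − 15·p_2)/p_1, and q_2* = 15 + 2/3·(…)/p_2.
Discretionary income = 370 − 6·4 − 15·10 = 196; q_1* = 6 + 1/3·196/4 = 22.3333.
At I' = 2035: q_1* = 161.0833. Change: 161.0833 − 22.3333 = 138.75.

Δq_1* = 138.75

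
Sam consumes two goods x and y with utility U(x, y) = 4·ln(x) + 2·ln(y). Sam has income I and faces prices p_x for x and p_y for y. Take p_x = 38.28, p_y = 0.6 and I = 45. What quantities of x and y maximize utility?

The MRS is 2·y/x. Set MRS = p_x/p_y.
So 4·p_y·y = 2·p_x·x; combined with the budget, a share 2/3 of income goes to x.
Demand: x*(p_x,p_y,I) = 2/3·I/p_x and y* = 1/3·I/p_y.
At p_x=38.28, p_y=0.6, I=45: x* = 2/3·45/38.28 = 0.7837, y* = 25.

x* = 0.7837, y* = 25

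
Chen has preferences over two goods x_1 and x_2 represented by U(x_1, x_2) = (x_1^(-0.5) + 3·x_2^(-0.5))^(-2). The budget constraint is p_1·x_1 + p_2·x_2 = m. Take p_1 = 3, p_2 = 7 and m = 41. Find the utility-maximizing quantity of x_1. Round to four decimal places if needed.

x_1* = 3.6358

From the CES first-order condition, (1/3)·(x_2/x_1)^(1.5) = p_1/p_2.
Hence x_2/x_1 = (3·p_1/p_2)^(1/(1.5)), i.e. raised to the 2/3 power.
With the ratio pinned down, the budget gives x_1* = m/(p_1 + p_2·(x_2/x_1)) and x_2* = (x_2/x_1)·x_1*.
Numerically x_2/x_1 = 1.182396, so x_1* = 41/(3 + 7·1.182396) = 3.6358.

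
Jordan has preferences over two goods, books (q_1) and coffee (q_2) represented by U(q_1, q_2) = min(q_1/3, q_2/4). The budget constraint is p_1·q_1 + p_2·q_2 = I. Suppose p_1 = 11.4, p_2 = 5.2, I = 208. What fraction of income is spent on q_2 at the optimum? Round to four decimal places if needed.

share on q_2 = 0.3782

Demand: q_1*(p_1,p_2,I) = 3·I/(3·p_1 + 4·p_2), q_2* = 4·I/(3·p_1 + 4·p_2).
Here 3·11.4 + 4·5.2 = 55, giving q_1* = 11.3455 and q_2* = 15.1273.
Expenditure on q_2: 5.2·15.1273 = 78.6618; share = 0.3782.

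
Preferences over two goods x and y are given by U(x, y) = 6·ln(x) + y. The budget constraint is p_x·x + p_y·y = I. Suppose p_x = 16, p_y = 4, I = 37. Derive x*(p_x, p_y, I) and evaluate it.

So x*(p_x,p_y) = 6·p_y/p_x, independent of income; and y* = (I − 6·p_y)/p_y.
At the given prices: x* = 6·4/16 = 1.5.

x* = 1.5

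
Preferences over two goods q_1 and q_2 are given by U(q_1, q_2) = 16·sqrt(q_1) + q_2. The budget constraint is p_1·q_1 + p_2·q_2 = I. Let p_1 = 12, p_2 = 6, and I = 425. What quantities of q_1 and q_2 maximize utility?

q_1* = 16, q_2* = 38.8333

Solve: √q_1 = 8·p_2/p_1, so q_1*(p_1,p_2) = (8·p_2/p_1)², and q_2* = (I − p_1·q_1*)/p_2.
Plugging in: q_1* = (8·6/12)² = 16, q_2* = 38.8333.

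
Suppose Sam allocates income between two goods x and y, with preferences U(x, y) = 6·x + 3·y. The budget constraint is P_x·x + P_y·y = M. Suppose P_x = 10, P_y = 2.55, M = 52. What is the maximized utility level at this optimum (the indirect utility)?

V = 61.1765

Linear utility — the consumer picks whichever good has higher MU/price: 6/10 = 0.6 vs 3/2.55 = 1.1765.
y gives more utility per dollar, so spend all income on y: y* = M/P_y, x* = 0.
Numerically: x* = 0, y* = 20.3922.
Utility at the optimum: U(0, 20.3922) = 61.1765.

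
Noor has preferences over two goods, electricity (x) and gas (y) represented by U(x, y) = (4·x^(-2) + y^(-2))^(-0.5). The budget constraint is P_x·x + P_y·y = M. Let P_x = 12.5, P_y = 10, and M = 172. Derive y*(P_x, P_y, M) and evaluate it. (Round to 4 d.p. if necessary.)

MU_x ∝ 4·x^(-3), MU_y ∝ y^(-3), so MRS = 4·(y/x)^(3) = P_x/P_y.
Solve for the ratio: y/x = [(1/4)·P_x/P_y]^(1/3).
Substitute y = (y/x)·x into the budget: x* = M/(P_x + P_y·(y/x)).
Numerically y/x = 0.678604, so x* = 172/(12.5 + 10·0.678604) = 8.9184 and y* = 0.678604·8.9184 = 6.052.

y* = 6.052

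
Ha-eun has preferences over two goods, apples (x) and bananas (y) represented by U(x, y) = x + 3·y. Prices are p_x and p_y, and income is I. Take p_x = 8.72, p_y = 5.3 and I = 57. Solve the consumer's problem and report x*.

Perfect substitutes: compare marginal utility per dollar. 1/p_x vs 3/p_y → 0.1147 vs 0.566.
y gives more utility per dollar, so spend all income on y: y* = I/p_y, x* = 0.
Numerically: x* = 0, y* = 10.7547.

x* = 0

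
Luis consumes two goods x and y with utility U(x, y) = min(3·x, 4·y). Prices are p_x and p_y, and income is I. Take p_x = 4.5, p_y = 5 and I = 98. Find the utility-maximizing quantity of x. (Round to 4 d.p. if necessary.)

x* = 11.8788

With perfect complements, no substitution: consume in ratio x:y = 4:3.
Budget: p_x·x + p_y·(3/4)·x = I, so (4·p_x + 3·p_y)·x = 4·I.
Demand: x*(p_x,p_y,I) = 4·I/(4·p_x + 3·p_y), y* = 3·I/(4·p_x + 3·p_y).
Here 4·4.5 + 3·5 = 33, giving x* = 11.8788.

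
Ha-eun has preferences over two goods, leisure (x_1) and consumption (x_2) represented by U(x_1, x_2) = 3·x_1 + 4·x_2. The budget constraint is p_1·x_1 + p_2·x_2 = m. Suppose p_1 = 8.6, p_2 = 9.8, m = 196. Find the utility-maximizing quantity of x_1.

x_2 gives more utility per dollar, so spend all income on x_2: x_2* = m/p_2, x_1* = 0.
Numerically: x_1* = 0, x_2* = 20.

x_1* = 0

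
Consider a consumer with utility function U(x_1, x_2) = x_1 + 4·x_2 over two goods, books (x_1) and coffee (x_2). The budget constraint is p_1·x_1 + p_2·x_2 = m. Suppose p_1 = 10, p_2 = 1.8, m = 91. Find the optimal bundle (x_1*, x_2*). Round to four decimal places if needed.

Numerically: x_1* = 0, x_2* = 50.5556.

x_1* = 0, x_2* = 50.5556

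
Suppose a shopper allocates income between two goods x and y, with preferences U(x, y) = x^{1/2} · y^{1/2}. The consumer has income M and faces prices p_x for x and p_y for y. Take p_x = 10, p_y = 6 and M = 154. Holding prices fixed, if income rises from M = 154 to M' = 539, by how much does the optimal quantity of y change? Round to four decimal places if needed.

Tangency: MRS = y/x = p_x/p_y.
So 0.5·p_y·y = 0.5·p_x·x; combined with the budget, a share 0.5 of income goes to x.
Demand: x*(p_x,p_y,M) = 0.5·M/p_x and y* = 0.5·M/p_y.
At p_x=10, p_y=6, M=154: y* = 0.5·154/6 = 12.8333.
At M' = 539: y* = 44.9167. Change: 44.9167 − 12.8333 = 32.0833.

Δy* = 32.0833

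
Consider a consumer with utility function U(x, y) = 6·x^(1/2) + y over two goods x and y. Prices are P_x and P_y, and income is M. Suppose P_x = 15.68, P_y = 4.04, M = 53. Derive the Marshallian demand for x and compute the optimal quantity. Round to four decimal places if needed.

x* = 0.5975

Utility is quasi-linear in y; the FOC for x is 3/√x = P_x/P_y.
Solve: √x = 3·P_y/P_x, so x*(P_x,P_y) = (3·P_y/P_x)², and y* = (M − P_x·x*)/P_y.
Plugging in: x* = (3·4.04/15.68)² = 0.5975.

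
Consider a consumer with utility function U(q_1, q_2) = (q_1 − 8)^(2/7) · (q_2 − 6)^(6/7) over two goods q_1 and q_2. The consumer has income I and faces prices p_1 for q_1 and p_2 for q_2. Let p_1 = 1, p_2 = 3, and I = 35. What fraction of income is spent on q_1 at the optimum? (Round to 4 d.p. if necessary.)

This is Cobb-Douglas in (q_1−8, q_2−6): tangency gives 2/7·p_2·(q_2−6) = 6/7·p_1·(q_1−8).
After buying the subsistence bundle (8, 6), a share 0.25 of the remaining income goes to q_1: q_1* = 8 + 0.25·(I − 8p_1 − 6p_2)/p_1.
Discretionary income = 35 − 8·1 − 6·3 = 9; q_1* = 8 + 0.25·9/1 = 10.25; q_2* = 6 + 0.75·9/3 = 8.25.
Expenditure on q_1: 1·10.25 = 10.25; share = 0.2929.

share on q_1 = 0.2929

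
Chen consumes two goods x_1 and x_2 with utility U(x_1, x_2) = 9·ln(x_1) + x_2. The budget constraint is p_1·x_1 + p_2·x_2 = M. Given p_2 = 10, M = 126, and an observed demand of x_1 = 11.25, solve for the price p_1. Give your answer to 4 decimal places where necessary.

p_1 = 8

MU_x_1 = 9/x_1, MU_x_2 = 1. Tangency: 9/x_1 = p_1/p_2.
So x_1*(p_1,p_2) = 9·p_2/p_1, independent of income; and x_2* = (M − 9·p_2)/p_2.
Set x_1* = 11.25 in the demand function and solve for p_1: p_1 = 8.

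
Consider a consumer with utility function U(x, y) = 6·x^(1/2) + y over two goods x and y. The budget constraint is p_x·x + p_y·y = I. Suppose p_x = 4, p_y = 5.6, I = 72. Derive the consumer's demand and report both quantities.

x* = 17.64, y* = 0.2571

Utility is quasi-linear in y; the FOC for x is 3/√x = p_x/p_y.
Thus x* = (3·p_y/p_x)² — independent of I — with the rest of income spent on y.
Plugging in: x* = (3·5.6/4)² = 17.64, y* = 0.2571.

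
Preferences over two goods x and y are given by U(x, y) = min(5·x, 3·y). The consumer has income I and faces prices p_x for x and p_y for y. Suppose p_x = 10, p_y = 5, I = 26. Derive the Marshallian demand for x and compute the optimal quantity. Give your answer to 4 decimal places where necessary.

With perfect complements, no substitution: consume in ratio x:y = 3:5.
Budget: p_x·x + p_y·(5/3)·x = I, so (3·p_x + 5·p_y)·x = 3·I.
Demand: x*(p_x,p_y,I) = 3·I/(3·p_x + 5·p_y), y* = 5·I/(3·p_x + 5·p_y).
Here 3·10 + 5·5 = 55, giving x* = 1.4182.

x* = 1.4182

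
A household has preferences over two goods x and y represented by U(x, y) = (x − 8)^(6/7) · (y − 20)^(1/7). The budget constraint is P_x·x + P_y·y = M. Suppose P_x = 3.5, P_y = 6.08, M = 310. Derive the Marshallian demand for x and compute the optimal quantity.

x* = 47.2816

After buying the subsistence bundle (8, 20), a share 6/7 of the remaining income goes to x: x* = 8 + 6/7·(M − 8P_x − 20P_y)/P_x.
Discretionary income = 310 − 8·3.5 − 20·6.08 = 160.4; x* = 8 + 6/7·160.4/3.5 = 47.2816.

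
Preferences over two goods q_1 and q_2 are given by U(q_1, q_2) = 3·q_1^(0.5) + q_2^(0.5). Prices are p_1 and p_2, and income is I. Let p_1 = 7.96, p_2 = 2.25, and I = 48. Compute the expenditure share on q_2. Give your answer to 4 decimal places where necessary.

MRS = MU_q_1/MU_q_2 = 3·(q_2/q_1)^(0.5). Set equal to p_1/p_2.
Solve for the ratio: q_2/q_1 = [(1/3)·p_1/p_2]^(2).
With the ratio pinned down, the budget gives q_1* = I/(p_1 + p_2·(q_2/q_1)) and q_2* = (q_2/q_1)·q_1*.
Numerically q_2/q_1 = 1.390652, so q_1* = 48/(7.96 + 2.25·1.390652) = 4.3286 and q_2* = 1.390652·4.3286 = 6.0196.
Expenditure on q_2: 2.25·6.0196 = 13.5441; share = 0.2822.

share on q_2 = 0.2822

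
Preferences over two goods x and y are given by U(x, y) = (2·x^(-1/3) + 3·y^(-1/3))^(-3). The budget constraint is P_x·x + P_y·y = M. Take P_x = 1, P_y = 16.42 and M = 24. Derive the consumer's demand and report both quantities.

x* = 6.437, y* = 1.0696

From the CES first-order condition, (2/3)·(y/x)^(4/3) = P_x/P_y.
Solve for the ratio: y/x = [(3/2)·P_x/P_y]^(0.75).
With the ratio pinned down, the budget gives x* = M/(P_x + P_y·(y/x)) and y* = (y/x)·x*.
Numerically y/x = 0.166165, so x* = 24/(1 + 16.42·0.166165) = 6.437 and y* = 0.166165·6.437 = 1.0696.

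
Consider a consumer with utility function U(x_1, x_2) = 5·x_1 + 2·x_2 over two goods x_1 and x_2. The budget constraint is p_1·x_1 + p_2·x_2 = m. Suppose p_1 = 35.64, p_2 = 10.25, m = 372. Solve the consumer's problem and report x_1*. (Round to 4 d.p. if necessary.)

Linear utility — the consumer picks whichever good has higher MU/price: 5/35.64 = 0.1403 vs 2/10.25 = 0.1951.
x_2 gives more utility per dollar, so spend all income on x_2: x_2* = m/p_2, x_1* = 0.
Numerically: x_1* = 0, x_2* = 36.2927.

x_1* = 0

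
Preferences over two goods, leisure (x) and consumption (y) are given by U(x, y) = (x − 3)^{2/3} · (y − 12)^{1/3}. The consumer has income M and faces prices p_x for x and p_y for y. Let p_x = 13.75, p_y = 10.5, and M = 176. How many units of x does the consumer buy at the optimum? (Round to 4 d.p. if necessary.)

x* = 3.4242

MRS = 2·(y−12)/(x−3). Tangency with p_x/p_y gives y−12 = (1/2)·(p_x/p_y)·(x−3).
Substituting into the budget: x* = 3 + 2/3·(M − 3·p_x − 12·p_y)/p_x, and y* = 12 + 1/3·(…)/p_y.
Discretionary income = 176 − 3·13.75 − 12·10.5 = 8.75; x* = 3 + 2/3·8.75/13.75 = 3.4242.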